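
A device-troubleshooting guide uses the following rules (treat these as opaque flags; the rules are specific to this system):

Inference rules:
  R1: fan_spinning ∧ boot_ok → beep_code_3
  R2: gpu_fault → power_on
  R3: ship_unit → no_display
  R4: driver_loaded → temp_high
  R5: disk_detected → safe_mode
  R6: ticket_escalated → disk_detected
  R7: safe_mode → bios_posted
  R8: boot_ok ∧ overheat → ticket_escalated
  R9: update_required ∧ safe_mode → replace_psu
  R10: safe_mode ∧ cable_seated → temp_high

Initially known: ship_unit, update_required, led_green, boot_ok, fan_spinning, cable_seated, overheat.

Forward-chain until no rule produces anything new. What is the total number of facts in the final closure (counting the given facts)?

15

[1] R1 [fan_spinning ∧ boot_ok → beep_code_3]; R3 [ship_unit → no_display]; R8 [boot_ok ∧ overheat → ticket_escalated]. ⇒ new: beep_code_3, no_display, ticket_escalated.
[2] R6 [ticket_escalated → disk_detected]. ⇒ new: disk_detected.
[3] R5 [disk_detected → safe_mode]. ⇒ new: safe_mode.
[4] R7 [safe_mode → bios_posted]; R9 [update_required ∧ safe_mode → replace_psu]; R10 [safe_mode ∧ cable_seated → temp_high]. ⇒ new: bios_posted, replace_psu, temp_high.
Closure: {beep_code_3, bios_posted, boot_ok, cable_seated, disk_detected, fan_spinning, led_green, no_display, overheat, replace_psu, safe_mode, ship_unit, temp_high, ticket_escalated, update_required} — 15 facts.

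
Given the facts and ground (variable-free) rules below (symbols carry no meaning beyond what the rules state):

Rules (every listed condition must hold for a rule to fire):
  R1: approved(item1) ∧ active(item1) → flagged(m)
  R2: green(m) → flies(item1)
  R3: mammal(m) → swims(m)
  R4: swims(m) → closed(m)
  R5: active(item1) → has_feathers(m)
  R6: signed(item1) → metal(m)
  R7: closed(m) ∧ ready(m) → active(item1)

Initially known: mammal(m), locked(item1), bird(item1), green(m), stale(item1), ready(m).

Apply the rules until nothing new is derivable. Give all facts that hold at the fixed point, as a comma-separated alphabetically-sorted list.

Round 1: R2 [green(m) → flies(item1)]; R3 [mammal(m) → swims(m)]. New: flies(item1), swims(m).
Round 2: R4 [swims(m) → closed(m)]. New: closed(m).
Round 3: R7 [closed(m) ∧ ready(m) → active(item1)]. New: active(item1).
Round 4: R5 [active(item1) → has_feathers(m)]. New: has_feathers(m).

active(item1), bird(item1), closed(m), flies(item1), green(m), has_feathers(m), locked(item1), mammal(m), ready(m), stale(item1), swims(m)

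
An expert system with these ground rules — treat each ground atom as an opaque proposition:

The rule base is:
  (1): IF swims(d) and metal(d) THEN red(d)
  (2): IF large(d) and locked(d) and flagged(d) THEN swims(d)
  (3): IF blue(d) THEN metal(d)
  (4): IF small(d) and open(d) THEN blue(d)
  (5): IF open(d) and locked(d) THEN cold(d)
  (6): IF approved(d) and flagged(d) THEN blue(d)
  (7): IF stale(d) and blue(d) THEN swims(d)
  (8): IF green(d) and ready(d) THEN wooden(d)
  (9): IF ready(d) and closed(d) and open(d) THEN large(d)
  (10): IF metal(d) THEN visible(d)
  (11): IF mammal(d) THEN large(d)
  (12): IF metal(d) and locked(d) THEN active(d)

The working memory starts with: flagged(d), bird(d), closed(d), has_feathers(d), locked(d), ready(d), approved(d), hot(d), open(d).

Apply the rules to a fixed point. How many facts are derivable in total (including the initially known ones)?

17

Round 1: (5) [IF open(d) and locked(d) THEN cold(d)]; (6) [IF approved(d) and flagged(d) THEN blue(d)]; (9) [IF ready(d) and closed(d) and open(d) THEN large(d)]. New: cold(d), blue(d), large(d).
Round 2: (2) [IF large(d) and locked(d) and flagged(d) THEN swims(d)]; (3) [IF blue(d) THEN metal(d)]. New: swims(d), metal(d).
Round 3: (1) [IF swims(d) and metal(d) THEN red(d)]; (10) [IF metal(d) THEN visible(d)]; (12) [IF metal(d) and locked(d) THEN active(d)]. New: red(d), visible(d), active(d).
Closure: {active(d), approved(d), bird(d), blue(d), closed(d), cold(d), flagged(d), has_feathers(d), hot(d), large(d), locked(d), metal(d), open(d), ready(d), red(d), swims(d), visible(d)} — 17 facts.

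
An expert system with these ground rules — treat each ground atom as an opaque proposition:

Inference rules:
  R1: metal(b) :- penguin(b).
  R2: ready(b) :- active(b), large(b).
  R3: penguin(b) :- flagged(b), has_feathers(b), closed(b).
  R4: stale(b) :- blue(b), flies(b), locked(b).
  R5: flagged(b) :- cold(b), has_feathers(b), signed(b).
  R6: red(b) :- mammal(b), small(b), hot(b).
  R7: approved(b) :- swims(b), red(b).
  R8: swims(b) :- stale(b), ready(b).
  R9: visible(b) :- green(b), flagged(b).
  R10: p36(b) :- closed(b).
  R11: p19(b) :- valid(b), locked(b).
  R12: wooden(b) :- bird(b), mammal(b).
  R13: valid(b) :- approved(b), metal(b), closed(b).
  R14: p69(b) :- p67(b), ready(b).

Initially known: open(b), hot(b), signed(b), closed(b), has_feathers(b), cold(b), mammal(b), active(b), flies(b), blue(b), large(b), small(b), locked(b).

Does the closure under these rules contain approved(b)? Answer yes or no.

Round 1 fires R2, R4, R5, R6, R10, giving ready(b), stale(b), flagged(b), red(b), p36(b).
Round 2 fires R3, R8, giving penguin(b), swims(b).
Round 3 fires R1, R7, giving metal(b), approved(b).
Round 4 fires R13, giving valid(b).
Round 5 fires R11, giving p19(b).
approved(b) appears in round 3, so it is derivable.

yes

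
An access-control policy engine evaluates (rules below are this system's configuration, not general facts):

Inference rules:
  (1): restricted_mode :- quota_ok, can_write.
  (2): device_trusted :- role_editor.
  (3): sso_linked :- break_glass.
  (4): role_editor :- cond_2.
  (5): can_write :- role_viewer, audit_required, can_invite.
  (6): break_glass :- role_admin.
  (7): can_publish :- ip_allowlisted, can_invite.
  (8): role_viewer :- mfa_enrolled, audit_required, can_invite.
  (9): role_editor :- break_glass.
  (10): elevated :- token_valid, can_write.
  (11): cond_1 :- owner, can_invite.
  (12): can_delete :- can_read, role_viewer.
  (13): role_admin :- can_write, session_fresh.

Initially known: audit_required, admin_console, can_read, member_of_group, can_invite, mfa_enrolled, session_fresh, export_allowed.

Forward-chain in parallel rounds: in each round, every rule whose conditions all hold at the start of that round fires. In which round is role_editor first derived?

Round 1: (8) [role_viewer :- mfa_enrolled, audit_required, can_invite.]. New: role_viewer.
Round 2: (5) [can_write :- role_viewer, audit_required, can_invite.]; (12) [can_delete :- can_read, role_viewer.]. New: can_write, can_delete.
Round 3: (13) [role_admin :- can_write, session_fresh.]. New: role_admin.
Round 4: (6) [break_glass :- role_admin.]. New: break_glass.
Round 5: (3) [sso_linked :- break_glass.]; (9) [role_editor :- break_glass.]. New: sso_linked, role_editor.
role_editor first appears in round 5.

5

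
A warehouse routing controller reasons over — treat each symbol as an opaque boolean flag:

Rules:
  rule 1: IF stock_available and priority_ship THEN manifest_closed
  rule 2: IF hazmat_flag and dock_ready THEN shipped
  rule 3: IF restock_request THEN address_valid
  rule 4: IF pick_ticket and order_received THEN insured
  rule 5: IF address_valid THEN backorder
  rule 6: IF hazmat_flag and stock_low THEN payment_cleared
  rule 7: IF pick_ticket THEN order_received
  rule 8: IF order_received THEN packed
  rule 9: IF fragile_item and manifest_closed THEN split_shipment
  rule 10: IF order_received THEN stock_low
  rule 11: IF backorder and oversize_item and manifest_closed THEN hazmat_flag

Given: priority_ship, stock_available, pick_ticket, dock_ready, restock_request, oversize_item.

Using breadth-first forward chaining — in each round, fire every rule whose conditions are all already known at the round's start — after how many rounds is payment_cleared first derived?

4

Round 1 — rule 1, rule 3, rule 7, derive manifest_closed, address_valid, order_received.
Round 2 — rule 4, rule 5, rule 8, rule 10, derive insured, backorder, packed, stock_low.
Round 3 — rule 11, derive hazmat_flag.
Round 4 — rule 2, rule 6, derive shipped, payment_cleared.
payment_cleared first appears in round 4.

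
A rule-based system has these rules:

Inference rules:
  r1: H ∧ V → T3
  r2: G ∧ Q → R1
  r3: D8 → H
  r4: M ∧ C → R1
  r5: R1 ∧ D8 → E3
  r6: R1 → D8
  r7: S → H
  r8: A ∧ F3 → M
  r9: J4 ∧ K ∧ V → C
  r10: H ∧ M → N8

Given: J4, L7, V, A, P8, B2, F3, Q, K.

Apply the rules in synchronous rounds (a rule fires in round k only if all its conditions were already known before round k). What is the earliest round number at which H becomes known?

4

Round 1: r8 [A ∧ F3 → M]; r9 [J4 ∧ K ∧ V → C]. Adds M, C.
Round 2: r4 [M ∧ C → R1]. Adds R1.
Round 3: r6 [R1 → D8]. Adds D8.
Round 4: r3 [D8 → H]; r5 [R1 ∧ D8 → E3]. Adds H, E3.
H first appears in round 4.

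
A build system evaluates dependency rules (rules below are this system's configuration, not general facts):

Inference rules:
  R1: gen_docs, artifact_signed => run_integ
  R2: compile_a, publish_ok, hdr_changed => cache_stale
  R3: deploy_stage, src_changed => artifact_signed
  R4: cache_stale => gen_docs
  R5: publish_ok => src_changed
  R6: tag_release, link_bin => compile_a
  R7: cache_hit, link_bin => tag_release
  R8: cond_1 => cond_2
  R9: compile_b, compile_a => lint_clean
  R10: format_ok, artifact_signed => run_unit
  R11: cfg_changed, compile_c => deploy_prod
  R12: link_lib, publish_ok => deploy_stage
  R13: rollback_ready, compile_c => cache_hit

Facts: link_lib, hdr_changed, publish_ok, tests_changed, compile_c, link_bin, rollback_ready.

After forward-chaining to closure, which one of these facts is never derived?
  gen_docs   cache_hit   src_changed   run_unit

run_unit

Round 1: R5 [publish_ok => src_changed]; R12 [link_lib, publish_ok => deploy_stage]; R13 [rollback_ready, compile_c => cache_hit]. Adds src_changed, deploy_stage, cache_hit.
Round 2: R3 [deploy_stage, src_changed => artifact_signed]; R7 [cache_hit, link_bin => tag_release]. Adds artifact_signed, tag_release.
Round 3: R6 [tag_release, link_bin => compile_a]. Adds compile_a.
Round 4: R2 [compile_a, publish_ok, hdr_changed => cache_stale]. Adds cache_stale.
Round 5: R4 [cache_stale => gen_docs]. Adds gen_docs.
Round 6: R1 [gen_docs, artifact_signed => run_integ]. Adds run_integ.
Derived: gen_docs (round 5), src_changed (round 1), cache_hit (round 1). run_unit never appears in any round.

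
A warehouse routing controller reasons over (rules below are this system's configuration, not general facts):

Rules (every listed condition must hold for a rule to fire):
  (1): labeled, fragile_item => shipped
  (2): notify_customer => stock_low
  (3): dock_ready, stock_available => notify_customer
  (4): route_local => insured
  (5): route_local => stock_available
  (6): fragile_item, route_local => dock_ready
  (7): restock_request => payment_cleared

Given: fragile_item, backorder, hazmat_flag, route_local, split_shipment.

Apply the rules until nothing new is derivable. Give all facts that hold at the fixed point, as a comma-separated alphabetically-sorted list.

backorder, dock_ready, fragile_item, hazmat_flag, insured, notify_customer, route_local, split_shipment, stock_available, stock_low

Round 1 fires (4), (5), (6), giving insured, stock_available, dock_ready.
Round 2 fires (3), giving notify_customer.
Round 3 fires (2), giving stock_low.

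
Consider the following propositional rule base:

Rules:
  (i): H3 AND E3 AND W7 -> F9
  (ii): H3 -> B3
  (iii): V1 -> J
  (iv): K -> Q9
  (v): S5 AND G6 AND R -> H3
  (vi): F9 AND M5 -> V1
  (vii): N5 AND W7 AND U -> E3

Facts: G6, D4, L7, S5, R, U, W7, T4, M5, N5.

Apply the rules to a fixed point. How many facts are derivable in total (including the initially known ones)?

Round 1: (v) [S5 AND G6 AND R -> H3]; (vii) [N5 AND W7 AND U -> E3]. New: H3, E3.
Round 2: (i) [H3 AND E3 AND W7 -> F9]; (ii) [H3 -> B3]. New: F9, B3.
Round 3: (vi) [F9 AND M5 -> V1]. New: V1.
Round 4: (iii) [V1 -> J]. New: J.
Closure: {B3, D4, E3, F9, G6, H3, J, L7, M5, N5, R, S5, T4, U, V1, W7} — 16 facts.

16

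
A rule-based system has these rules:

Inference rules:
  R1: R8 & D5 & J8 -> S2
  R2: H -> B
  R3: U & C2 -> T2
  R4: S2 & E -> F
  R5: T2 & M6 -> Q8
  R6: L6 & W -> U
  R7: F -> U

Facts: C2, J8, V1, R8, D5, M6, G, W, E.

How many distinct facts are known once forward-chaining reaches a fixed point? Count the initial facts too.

14

Round 1: R1 [R8 & D5 & J8 -> S2]. New: S2.
Round 2: R4 [S2 & E -> F]. New: F.
Round 3: R7 [F -> U]. New: U.
Round 4: R3 [U & C2 -> T2]. New: T2.
Round 5: R5 [T2 & M6 -> Q8]. New: Q8.
Closure: {C2, D5, E, F, G, J8, M6, Q8, R8, S2, T2, U, V1, W} — 14 facts.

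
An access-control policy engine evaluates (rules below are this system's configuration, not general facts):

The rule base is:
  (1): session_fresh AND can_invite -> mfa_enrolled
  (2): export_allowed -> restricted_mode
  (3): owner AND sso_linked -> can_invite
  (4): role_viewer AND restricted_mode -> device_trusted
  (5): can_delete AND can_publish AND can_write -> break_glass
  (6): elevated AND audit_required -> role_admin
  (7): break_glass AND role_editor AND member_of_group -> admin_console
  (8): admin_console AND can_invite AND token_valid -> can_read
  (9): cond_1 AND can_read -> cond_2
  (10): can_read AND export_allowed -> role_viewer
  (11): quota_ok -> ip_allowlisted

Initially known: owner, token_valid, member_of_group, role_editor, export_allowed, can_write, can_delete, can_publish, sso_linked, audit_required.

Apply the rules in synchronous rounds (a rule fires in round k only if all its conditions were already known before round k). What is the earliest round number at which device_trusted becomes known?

5

[1] (2) [export_allowed -> restricted_mode]; (3) [owner AND sso_linked -> can_invite]; (5) [can_delete AND can_publish AND can_write -> break_glass]. ⇒ new: restricted_mode, can_invite, break_glass.
[2] (7) [break_glass AND role_editor AND member_of_group -> admin_console]. ⇒ new: admin_console.
[3] (8) [admin_console AND can_invite AND token_valid -> can_read]. ⇒ new: can_read.
[4] (10) [can_read AND export_allowed -> role_viewer]. ⇒ new: role_viewer.
[5] (4) [role_viewer AND restricted_mode -> device_trusted]. ⇒ new: device_trusted.
device_trusted first appears in round 5.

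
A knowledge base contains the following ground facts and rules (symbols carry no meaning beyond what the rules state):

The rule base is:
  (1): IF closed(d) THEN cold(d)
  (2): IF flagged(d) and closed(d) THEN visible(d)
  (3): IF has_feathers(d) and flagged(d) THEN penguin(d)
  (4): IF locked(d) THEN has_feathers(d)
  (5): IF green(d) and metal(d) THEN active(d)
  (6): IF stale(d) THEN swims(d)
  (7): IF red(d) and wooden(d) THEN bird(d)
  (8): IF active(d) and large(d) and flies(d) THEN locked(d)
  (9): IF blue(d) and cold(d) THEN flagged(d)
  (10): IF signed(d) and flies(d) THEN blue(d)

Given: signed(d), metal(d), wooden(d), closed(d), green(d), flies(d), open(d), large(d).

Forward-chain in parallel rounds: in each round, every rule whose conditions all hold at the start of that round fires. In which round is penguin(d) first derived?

4

[1] (1) [IF closed(d) THEN cold(d)]; (5) [IF green(d) and metal(d) THEN active(d)]; (10) [IF signed(d) and flies(d) THEN blue(d)]. ⇒ new: cold(d), active(d), blue(d).
[2] (8) [IF active(d) and large(d) and flies(d) THEN locked(d)]; (9) [IF blue(d) and cold(d) THEN flagged(d)]. ⇒ new: locked(d), flagged(d).
[3] (2) [IF flagged(d) and closed(d) THEN visible(d)]; (4) [IF locked(d) THEN has_feathers(d)]. ⇒ new: visible(d), has_feathers(d).
[4] (3) [IF has_feathers(d) and flagged(d) THEN penguin(d)]. ⇒ new: penguin(d).
penguin(d) first appears in round 4.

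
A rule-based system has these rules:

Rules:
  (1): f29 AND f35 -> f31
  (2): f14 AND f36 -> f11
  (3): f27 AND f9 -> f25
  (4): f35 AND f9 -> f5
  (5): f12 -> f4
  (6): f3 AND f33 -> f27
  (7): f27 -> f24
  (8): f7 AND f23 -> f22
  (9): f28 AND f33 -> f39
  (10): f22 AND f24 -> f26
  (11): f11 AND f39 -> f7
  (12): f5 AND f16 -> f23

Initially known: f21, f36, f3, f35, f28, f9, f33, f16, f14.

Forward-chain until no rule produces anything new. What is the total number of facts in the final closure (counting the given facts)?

19

Round 1: (2) [f14 AND f36 -> f11]; (4) [f35 AND f9 -> f5]; (6) [f3 AND f33 -> f27]; (9) [f28 AND f33 -> f39]. Adds f11, f5, f27, f39.
Round 2: (3) [f27 AND f9 -> f25]; (7) [f27 -> f24]; (11) [f11 AND f39 -> f7]; (12) [f5 AND f16 -> f23]. Adds f25, f24, f7, f23.
Round 3: (8) [f7 AND f23 -> f22]. Adds f22.
Round 4: (10) [f22 AND f24 -> f26]. Adds f26.
Closure: {f11, f14, f16, f21, f22, f23, f24, f25, f26, f27, f28, f3, f33, f35, f36, f39, f5, f7, f9} — 19 facts.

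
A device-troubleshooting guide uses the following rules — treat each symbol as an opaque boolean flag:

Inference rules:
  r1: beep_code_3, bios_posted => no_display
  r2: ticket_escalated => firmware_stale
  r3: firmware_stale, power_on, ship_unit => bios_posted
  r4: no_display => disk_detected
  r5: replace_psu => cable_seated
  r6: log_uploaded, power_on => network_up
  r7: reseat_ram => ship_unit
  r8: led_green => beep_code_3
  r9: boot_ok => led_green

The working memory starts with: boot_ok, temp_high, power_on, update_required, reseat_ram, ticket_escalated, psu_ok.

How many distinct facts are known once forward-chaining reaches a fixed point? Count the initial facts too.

14

Round 1: r2 [ticket_escalated => firmware_stale]; r7 [reseat_ram => ship_unit]; r9 [boot_ok => led_green]. Adds firmware_stale, ship_unit, led_green.
Round 2: r3 [firmware_stale, power_on, ship_unit => bios_posted]; r8 [led_green => beep_code_3]. Adds bios_posted, beep_code_3.
Round 3: r1 [beep_code_3, bios_posted => no_display]. Adds no_display.
Round 4: r4 [no_display => disk_detected]. Adds disk_detected.
Closure: {beep_code_3, bios_posted, boot_ok, disk_detected, firmware_stale, led_green, no_display, power_on, psu_ok, reseat_ram, ship_unit, temp_high, ticket_escalated, update_required} — 14 facts.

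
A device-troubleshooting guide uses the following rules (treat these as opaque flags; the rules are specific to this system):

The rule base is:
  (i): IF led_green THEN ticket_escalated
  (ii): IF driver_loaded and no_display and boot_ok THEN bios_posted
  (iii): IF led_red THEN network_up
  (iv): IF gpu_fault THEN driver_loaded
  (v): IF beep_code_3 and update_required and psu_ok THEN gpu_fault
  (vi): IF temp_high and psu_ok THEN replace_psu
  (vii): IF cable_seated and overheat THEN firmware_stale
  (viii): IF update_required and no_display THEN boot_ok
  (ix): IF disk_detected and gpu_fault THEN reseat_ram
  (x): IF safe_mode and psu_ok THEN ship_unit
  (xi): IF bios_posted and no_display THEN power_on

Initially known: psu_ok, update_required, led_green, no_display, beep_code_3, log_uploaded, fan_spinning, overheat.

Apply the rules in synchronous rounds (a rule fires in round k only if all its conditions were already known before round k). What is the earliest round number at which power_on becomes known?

[1] (i) [IF led_green THEN ticket_escalated]; (v) [IF beep_code_3 and update_required and psu_ok THEN gpu_fault]; (viii) [IF update_required and no_display THEN boot_ok]. ⇒ new: ticket_escalated, gpu_fault, boot_ok.
[2] (iv) [IF gpu_fault THEN driver_loaded]. ⇒ new: driver_loaded.
[3] (ii) [IF driver_loaded and no_display and boot_ok THEN bios_posted]. ⇒ new: bios_posted.
[4] (xi) [IF bios_posted and no_display THEN power_on]. ⇒ new: power_on.
power_on first appears in round 4.

4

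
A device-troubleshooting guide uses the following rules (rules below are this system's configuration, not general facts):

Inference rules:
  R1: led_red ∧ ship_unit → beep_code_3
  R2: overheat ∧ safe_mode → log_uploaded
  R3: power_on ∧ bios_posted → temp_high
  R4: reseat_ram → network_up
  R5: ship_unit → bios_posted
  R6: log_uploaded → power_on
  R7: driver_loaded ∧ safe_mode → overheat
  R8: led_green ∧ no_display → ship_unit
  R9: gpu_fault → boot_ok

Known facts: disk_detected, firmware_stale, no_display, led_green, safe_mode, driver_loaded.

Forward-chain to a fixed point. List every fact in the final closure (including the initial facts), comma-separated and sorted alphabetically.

bios_posted, disk_detected, driver_loaded, firmware_stale, led_green, log_uploaded, no_display, overheat, power_on, safe_mode, ship_unit, temp_high

Round 1 fires R7, R8, giving overheat, ship_unit.
Round 2 fires R2, R5, giving log_uploaded, bios_posted.
Round 3 fires R6, giving power_on.
Round 4 fires R3, giving temp_high.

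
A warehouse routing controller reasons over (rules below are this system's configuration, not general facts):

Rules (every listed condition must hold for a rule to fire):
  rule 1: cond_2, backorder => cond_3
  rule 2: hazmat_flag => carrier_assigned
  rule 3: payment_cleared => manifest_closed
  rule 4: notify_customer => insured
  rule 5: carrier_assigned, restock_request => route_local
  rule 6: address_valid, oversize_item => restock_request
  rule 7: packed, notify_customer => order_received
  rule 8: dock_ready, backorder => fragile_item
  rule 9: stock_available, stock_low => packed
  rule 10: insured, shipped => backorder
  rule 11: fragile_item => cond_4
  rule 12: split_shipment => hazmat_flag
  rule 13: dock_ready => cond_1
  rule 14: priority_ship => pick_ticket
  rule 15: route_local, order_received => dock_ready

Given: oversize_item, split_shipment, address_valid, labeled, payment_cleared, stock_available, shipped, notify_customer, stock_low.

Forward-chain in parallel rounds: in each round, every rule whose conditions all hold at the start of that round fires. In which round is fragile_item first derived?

Round 1: rule 3 [payment_cleared => manifest_closed]; rule 4 [notify_customer => insured]; rule 6 [address_valid, oversize_item => restock_request]; rule 9 [stock_available, stock_low => packed]; rule 12 [split_shipment => hazmat_flag]. Adds manifest_closed, insured, restock_request, packed, hazmat_flag.
Round 2: rule 2 [hazmat_flag => carrier_assigned]; rule 7 [packed, notify_customer => order_received]; rule 10 [insured, shipped => backorder]. Adds carrier_assigned, order_received, backorder.
Round 3: rule 5 [carrier_assigned, restock_request => route_local]. Adds route_local.
Round 4: rule 15 [route_local, order_received => dock_ready]. Adds dock_ready.
Round 5: rule 8 [dock_ready, backorder => fragile_item]; rule 13 [dock_ready => cond_1]. Adds fragile_item, cond_1.
fragile_item first appears in round 5.

5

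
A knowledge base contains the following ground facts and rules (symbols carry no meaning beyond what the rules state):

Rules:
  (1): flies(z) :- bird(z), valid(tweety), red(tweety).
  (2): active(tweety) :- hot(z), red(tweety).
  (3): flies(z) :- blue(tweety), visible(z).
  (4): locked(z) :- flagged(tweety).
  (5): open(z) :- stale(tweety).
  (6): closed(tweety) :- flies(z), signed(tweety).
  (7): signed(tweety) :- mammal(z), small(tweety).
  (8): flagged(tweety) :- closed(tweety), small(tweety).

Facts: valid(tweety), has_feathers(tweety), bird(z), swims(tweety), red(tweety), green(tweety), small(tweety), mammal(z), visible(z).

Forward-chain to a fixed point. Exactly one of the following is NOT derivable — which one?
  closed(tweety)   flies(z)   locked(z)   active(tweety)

active(tweety)

[1] (1) [flies(z) :- bird(z), valid(tweety), red(tweety).]; (7) [signed(tweety) :- mammal(z), small(tweety).]. ⇒ new: flies(z), signed(tweety).
[2] (6) [closed(tweety) :- flies(z), signed(tweety).]. ⇒ new: closed(tweety).
[3] (8) [flagged(tweety) :- closed(tweety), small(tweety).]. ⇒ new: flagged(tweety).
[4] (4) [locked(z) :- flagged(tweety).]. ⇒ new: locked(z).
Derived: flies(z) (round 1), closed(tweety) (round 2), locked(z) (round 4). active(tweety) never appears in any round.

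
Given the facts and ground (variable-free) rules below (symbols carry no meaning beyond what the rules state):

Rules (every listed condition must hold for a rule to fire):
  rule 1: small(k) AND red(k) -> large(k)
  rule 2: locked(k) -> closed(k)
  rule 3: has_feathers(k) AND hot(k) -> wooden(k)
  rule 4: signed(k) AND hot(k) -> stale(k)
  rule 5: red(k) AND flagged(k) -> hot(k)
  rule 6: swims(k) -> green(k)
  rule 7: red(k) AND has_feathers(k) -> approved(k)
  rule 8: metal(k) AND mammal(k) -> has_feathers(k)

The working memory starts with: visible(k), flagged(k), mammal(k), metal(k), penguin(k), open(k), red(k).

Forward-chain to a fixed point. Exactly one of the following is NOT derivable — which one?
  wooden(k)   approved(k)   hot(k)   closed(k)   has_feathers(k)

closed(k)

Round 1 — rule 5, rule 8, derive hot(k), has_feathers(k).
Round 2 — rule 3, rule 7, derive wooden(k), approved(k).
Derived: hot(k) (round 1), wooden(k) (round 2), approved(k) (round 2), has_feathers(k) (round 1). closed(k) never appears in any round.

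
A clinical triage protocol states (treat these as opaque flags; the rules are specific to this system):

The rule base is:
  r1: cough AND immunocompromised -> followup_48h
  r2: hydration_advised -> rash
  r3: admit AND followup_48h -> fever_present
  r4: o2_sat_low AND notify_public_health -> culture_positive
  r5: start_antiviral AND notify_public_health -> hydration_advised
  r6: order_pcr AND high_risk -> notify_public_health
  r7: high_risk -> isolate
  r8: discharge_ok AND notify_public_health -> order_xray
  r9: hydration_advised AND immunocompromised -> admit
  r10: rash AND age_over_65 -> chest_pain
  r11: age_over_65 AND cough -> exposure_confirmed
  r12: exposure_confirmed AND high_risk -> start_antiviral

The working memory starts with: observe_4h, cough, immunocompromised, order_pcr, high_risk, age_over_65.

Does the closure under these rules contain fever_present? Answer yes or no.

yes

Round 1: r1 [cough AND immunocompromised -> followup_48h]; r6 [order_pcr AND high_risk -> notify_public_health]; r7 [high_risk -> isolate]; r11 [age_over_65 AND cough -> exposure_confirmed]. New: followup_48h, notify_public_health, isolate, exposure_confirmed.
Round 2: r12 [exposure_confirmed AND high_risk -> start_antiviral]. New: start_antiviral.
Round 3: r5 [start_antiviral AND notify_public_health -> hydration_advised]. New: hydration_advised.
Round 4: r2 [hydration_advised -> rash]; r9 [hydration_advised AND immunocompromised -> admit]. New: rash, admit.
Round 5: r3 [admit AND followup_48h -> fever_present]; r10 [rash AND age_over_65 -> chest_pain]. New: fever_present, chest_pain.
fever_present appears in round 5, so it is derivable.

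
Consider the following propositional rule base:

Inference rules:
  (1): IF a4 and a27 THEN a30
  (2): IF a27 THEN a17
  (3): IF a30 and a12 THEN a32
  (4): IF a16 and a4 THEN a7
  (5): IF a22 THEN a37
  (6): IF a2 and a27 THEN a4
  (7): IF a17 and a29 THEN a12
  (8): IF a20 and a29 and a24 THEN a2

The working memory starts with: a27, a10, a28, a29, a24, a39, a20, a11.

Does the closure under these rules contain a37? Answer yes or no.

Round 1: (2) [IF a27 THEN a17]; (8) [IF a20 and a29 and a24 THEN a2]. Adds a17, a2.
Round 2: (6) [IF a2 and a27 THEN a4]; (7) [IF a17 and a29 THEN a12]. Adds a4, a12.
Round 3: (1) [IF a4 and a27 THEN a30]. Adds a30.
Round 4: (3) [IF a30 and a12 THEN a32]. Adds a32.
Fixed point reached. a37 is concluded only by (5); (5) needs a22 (never derived).

no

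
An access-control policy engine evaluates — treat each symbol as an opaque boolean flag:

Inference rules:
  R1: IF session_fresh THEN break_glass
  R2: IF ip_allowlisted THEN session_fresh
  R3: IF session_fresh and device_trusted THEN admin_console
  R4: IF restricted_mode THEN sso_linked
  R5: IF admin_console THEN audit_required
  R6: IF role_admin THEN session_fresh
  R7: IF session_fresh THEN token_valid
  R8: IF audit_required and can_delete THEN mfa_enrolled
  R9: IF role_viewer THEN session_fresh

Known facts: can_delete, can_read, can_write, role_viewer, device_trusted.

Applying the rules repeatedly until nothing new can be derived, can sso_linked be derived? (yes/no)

[1] R9 [IF role_viewer THEN session_fresh]. ⇒ new: session_fresh.
[2] R1 [IF session_fresh THEN break_glass]; R3 [IF session_fresh and device_trusted THEN admin_console]; R7 [IF session_fresh THEN token_valid]. ⇒ new: break_glass, admin_console, token_valid.
[3] R5 [IF admin_console THEN audit_required]. ⇒ new: audit_required.
[4] R8 [IF audit_required and can_delete THEN mfa_enrolled]. ⇒ new: mfa_enrolled.
Fixed point reached. sso_linked is concluded only by R4; R4 needs restricted_mode (never derived).

no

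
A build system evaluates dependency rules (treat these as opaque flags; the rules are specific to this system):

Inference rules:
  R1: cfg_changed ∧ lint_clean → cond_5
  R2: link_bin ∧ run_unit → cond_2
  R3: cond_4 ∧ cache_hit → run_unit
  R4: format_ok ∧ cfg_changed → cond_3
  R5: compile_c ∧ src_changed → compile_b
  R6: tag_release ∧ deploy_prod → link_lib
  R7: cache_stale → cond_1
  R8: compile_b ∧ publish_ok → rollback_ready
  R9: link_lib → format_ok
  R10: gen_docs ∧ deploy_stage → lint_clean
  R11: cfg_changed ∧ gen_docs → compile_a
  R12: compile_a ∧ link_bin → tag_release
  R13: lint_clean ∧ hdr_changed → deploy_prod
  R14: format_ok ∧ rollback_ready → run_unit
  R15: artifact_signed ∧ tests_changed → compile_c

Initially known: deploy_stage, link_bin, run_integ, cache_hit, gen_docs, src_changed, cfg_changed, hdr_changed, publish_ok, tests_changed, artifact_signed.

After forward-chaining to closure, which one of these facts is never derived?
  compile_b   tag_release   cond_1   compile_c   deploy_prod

cond_1

Round 1 fires R10, R11, R15, giving lint_clean, compile_a, compile_c.
Round 2 fires R1, R5, R12, R13, giving cond_5, compile_b, tag_release, deploy_prod.
Round 3 fires R6, R8, giving link_lib, rollback_ready.
Round 4 fires R9, giving format_ok.
Round 5 fires R4, R14, giving cond_3, run_unit.
Round 6 fires R2, giving cond_2.
Derived: compile_c (round 1), compile_b (round 2), deploy_prod (round 2), tag_release (round 2). cond_1 never appears in any round.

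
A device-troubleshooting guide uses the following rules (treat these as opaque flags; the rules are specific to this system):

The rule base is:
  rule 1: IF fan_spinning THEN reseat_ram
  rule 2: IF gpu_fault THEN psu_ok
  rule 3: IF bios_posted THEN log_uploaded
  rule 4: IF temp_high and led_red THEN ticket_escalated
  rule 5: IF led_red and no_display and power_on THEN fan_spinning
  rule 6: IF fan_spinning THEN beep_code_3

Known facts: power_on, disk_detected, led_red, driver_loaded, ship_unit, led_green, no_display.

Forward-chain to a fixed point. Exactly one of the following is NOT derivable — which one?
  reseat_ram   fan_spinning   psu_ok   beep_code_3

psu_ok

Round 1: rule 5 [IF led_red and no_display and power_on THEN fan_spinning]. Adds fan_spinning.
Round 2: rule 1 [IF fan_spinning THEN reseat_ram]; rule 6 [IF fan_spinning THEN beep_code_3]. Adds reseat_ram, beep_code_3.
Derived: fan_spinning (round 1), reseat_ram (round 2), beep_code_3 (round 2). psu_ok never appears in any round.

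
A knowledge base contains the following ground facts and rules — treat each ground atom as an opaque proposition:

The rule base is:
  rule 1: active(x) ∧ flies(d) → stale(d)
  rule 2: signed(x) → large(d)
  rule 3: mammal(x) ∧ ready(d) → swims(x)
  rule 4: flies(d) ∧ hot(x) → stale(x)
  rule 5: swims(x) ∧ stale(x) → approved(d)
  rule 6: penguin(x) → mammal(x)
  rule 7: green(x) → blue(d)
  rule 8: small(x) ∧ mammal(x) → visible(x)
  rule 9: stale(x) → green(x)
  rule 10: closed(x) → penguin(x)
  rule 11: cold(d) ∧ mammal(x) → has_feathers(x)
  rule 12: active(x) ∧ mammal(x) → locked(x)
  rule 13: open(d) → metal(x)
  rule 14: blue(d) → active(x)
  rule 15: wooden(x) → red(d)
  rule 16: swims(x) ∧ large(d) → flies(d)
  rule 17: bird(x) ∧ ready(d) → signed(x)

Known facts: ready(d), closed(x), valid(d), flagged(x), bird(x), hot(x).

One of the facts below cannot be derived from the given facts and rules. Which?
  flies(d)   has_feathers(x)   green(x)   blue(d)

Round 1 — rule 10, rule 17, derive penguin(x), signed(x).
Round 2 — rule 2, rule 6, derive large(d), mammal(x).
Round 3 — rule 3, derive swims(x).
Round 4 — rule 16, derive flies(d).
Round 5 — rule 4, derive stale(x).
Round 6 — rule 5, rule 9, derive approved(d), green(x).
Round 7 — rule 7, derive blue(d).
Round 8 — rule 14, derive active(x).
Round 9 — rule 1, rule 12, derive stale(d), locked(x).
Derived: green(x) (round 6), blue(d) (round 7), flies(d) (round 4). has_feathers(x) never appears in any round.

has_feathers(x)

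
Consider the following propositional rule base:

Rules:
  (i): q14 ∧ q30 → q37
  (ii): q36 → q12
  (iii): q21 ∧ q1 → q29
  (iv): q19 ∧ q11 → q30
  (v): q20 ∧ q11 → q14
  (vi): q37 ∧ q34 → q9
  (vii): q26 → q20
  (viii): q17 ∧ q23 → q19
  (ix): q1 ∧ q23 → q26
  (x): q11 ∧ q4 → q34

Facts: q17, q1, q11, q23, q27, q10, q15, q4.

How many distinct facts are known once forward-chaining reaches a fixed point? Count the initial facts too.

Round 1: (viii) [q17 ∧ q23 → q19]; (ix) [q1 ∧ q23 → q26]; (x) [q11 ∧ q4 → q34]. Adds q19, q26, q34.
Round 2: (iv) [q19 ∧ q11 → q30]; (vii) [q26 → q20]. Adds q30, q20.
Round 3: (v) [q20 ∧ q11 → q14]. Adds q14.
Round 4: (i) [q14 ∧ q30 → q37]. Adds q37.
Round 5: (vi) [q37 ∧ q34 → q9]. Adds q9.
Closure: {q1, q10, q11, q14, q15, q17, q19, q20, q23, q26, q27, q30, q34, q37, q4, q9} — 16 facts.

16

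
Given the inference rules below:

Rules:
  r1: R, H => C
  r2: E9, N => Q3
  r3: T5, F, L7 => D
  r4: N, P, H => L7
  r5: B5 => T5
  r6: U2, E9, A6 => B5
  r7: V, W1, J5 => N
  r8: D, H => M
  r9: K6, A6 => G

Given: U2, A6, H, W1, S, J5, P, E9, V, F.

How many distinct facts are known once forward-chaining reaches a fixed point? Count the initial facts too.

17

Round 1 fires r6, r7, giving B5, N.
Round 2 fires r2, r4, r5, giving Q3, L7, T5.
Round 3 fires r3, giving D.
Round 4 fires r8, giving M.
Closure: {A6, B5, D, E9, F, H, J5, L7, M, N, P, Q3, S, T5, U2, V, W1} — 17 facts.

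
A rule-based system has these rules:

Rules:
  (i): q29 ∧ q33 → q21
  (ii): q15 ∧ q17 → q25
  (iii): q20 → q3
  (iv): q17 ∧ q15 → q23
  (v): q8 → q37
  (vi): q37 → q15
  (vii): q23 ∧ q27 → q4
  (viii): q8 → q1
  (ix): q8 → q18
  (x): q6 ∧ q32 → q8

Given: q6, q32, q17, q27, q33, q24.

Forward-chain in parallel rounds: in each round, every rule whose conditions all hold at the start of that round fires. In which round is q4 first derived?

[1] (x) [q6 ∧ q32 → q8]. ⇒ new: q8.
[2] (v) [q8 → q37]; (viii) [q8 → q1]; (ix) [q8 → q18]. ⇒ new: q37, q1, q18.
[3] (vi) [q37 → q15]. ⇒ new: q15.
[4] (ii) [q15 ∧ q17 → q25]; (iv) [q17 ∧ q15 → q23]. ⇒ new: q25, q23.
[5] (vii) [q23 ∧ q27 → q4]. ⇒ new: q4.
q4 first appears in round 5.

5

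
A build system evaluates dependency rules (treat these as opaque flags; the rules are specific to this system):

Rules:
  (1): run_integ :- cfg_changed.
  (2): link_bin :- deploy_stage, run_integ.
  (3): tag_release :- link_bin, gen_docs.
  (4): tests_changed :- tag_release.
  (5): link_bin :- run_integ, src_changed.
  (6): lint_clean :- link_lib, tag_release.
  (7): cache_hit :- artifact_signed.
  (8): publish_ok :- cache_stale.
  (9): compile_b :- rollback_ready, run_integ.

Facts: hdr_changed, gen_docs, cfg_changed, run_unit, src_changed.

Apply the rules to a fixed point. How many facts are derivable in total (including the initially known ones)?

9

Round 1 fires (1), giving run_integ.
Round 2 fires (5), giving link_bin.
Round 3 fires (3), giving tag_release.
Round 4 fires (4), giving tests_changed.
Closure: {cfg_changed, gen_docs, hdr_changed, link_bin, run_integ, run_unit, src_changed, tag_release, tests_changed} — 9 facts.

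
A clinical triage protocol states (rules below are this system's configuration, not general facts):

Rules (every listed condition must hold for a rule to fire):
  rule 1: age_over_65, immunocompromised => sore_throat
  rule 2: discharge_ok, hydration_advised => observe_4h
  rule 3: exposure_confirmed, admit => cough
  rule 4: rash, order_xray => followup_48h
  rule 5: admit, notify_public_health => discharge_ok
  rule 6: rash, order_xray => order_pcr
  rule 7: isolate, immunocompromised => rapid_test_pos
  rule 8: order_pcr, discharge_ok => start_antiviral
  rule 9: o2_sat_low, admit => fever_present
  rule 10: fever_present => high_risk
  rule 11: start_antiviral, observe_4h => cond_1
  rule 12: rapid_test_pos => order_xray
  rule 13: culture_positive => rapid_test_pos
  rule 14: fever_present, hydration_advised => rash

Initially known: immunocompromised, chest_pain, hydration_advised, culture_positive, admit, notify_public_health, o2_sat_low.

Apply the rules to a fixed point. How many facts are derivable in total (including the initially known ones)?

18

Round 1: rule 5 [admit, notify_public_health => discharge_ok]; rule 9 [o2_sat_low, admit => fever_present]; rule 13 [culture_positive => rapid_test_pos]. Adds discharge_ok, fever_present, rapid_test_pos.
Round 2: rule 2 [discharge_ok, hydration_advised => observe_4h]; rule 10 [fever_present => high_risk]; rule 12 [rapid_test_pos => order_xray]; rule 14 [fever_present, hydration_advised => rash]. Adds observe_4h, high_risk, order_xray, rash.
Round 3: rule 4 [rash, order_xray => followup_48h]; rule 6 [rash, order_xray => order_pcr]. Adds followup_48h, order_pcr.
Round 4: rule 8 [order_pcr, discharge_ok => start_antiviral]. Adds start_antiviral.
Round 5: rule 11 [start_antiviral, observe_4h => cond_1]. Adds cond_1.
Closure: {admit, chest_pain, cond_1, culture_positive, discharge_ok, fever_present, followup_48h, high_risk, hydration_advised, immunocompromised, notify_public_health, o2_sat_low, observe_4h, order_pcr, order_xray, rapid_test_pos, rash, start_antiviral} — 18 facts.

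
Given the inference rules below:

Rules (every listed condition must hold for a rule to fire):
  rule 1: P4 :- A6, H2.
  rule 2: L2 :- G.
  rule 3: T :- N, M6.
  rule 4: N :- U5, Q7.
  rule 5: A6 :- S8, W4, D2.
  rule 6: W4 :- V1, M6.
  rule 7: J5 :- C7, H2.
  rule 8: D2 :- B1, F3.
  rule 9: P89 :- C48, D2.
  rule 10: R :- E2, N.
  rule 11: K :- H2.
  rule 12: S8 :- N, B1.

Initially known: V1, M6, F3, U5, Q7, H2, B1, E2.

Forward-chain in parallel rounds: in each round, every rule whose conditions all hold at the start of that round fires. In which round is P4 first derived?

4

Round 1 — rule 4, rule 6, rule 8, rule 11, derive N, W4, D2, K.
Round 2 — rule 3, rule 10, rule 12, derive T, R, S8.
Round 3 — rule 5, derive A6.
Round 4 — rule 1, derive P4.
P4 first appears in round 4.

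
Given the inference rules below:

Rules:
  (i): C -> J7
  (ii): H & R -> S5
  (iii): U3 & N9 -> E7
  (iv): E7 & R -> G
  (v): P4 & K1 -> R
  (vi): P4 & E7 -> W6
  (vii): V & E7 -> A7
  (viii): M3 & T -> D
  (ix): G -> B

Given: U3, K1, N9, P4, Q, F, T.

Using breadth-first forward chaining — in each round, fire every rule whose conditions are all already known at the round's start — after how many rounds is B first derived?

3

Round 1 fires (iii), (v), giving E7, R.
Round 2 fires (iv), (vi), giving G, W6.
Round 3 fires (ix), giving B.
B first appears in round 3.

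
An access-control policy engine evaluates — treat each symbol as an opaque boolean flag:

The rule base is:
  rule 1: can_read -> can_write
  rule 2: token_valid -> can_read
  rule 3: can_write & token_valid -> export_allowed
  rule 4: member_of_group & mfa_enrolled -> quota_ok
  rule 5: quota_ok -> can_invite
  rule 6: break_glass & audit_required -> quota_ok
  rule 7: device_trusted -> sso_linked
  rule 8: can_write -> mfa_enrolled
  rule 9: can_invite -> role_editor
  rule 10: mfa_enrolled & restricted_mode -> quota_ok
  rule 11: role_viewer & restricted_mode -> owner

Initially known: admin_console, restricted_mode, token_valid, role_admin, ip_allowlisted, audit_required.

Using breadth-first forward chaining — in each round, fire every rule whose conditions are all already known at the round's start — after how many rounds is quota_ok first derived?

Round 1: rule 2 [token_valid -> can_read]. New: can_read.
Round 2: rule 1 [can_read -> can_write]. New: can_write.
Round 3: rule 3 [can_write & token_valid -> export_allowed]; rule 8 [can_write -> mfa_enrolled]. New: export_allowed, mfa_enrolled.
Round 4: rule 10 [mfa_enrolled & restricted_mode -> quota_ok]. New: quota_ok.
quota_ok first appears in round 4.

4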